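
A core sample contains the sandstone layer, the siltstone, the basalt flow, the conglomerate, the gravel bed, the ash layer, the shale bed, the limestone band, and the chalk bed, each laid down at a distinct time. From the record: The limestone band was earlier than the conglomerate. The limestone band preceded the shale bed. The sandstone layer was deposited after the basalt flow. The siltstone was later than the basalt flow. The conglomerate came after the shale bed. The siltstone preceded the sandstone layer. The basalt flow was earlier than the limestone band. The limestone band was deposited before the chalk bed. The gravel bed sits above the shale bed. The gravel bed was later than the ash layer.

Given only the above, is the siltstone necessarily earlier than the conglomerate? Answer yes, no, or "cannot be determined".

No chain of stated constraints runs from the siltstone to the conglomerate, and none runs from the conglomerate to the siltstone either.
So the relative order of the siltstone and the conglomerate is not fixed by the given facts.

cannot be determined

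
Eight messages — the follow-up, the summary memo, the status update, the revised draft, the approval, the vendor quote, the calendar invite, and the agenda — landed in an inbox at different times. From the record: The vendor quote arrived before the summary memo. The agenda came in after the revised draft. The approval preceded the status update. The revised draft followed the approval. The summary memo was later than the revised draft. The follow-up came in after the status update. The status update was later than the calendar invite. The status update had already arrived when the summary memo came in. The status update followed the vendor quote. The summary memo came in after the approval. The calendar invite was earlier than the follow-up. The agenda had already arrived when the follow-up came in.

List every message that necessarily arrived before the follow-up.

the agenda, the approval, the calendar invite, the revised draft, the status update, the vendor quote

Directly stated before the follow-up: the agenda, the calendar invite, and the status update.
The approval reaches the follow-up via the approval → the status update → the follow-up.
The revised draft reaches the follow-up via the revised draft → the agenda → the follow-up.
The vendor quote reaches the follow-up via the vendor quote → the status update → the follow-up.
No chain forces the summary memo ahead of the follow-up.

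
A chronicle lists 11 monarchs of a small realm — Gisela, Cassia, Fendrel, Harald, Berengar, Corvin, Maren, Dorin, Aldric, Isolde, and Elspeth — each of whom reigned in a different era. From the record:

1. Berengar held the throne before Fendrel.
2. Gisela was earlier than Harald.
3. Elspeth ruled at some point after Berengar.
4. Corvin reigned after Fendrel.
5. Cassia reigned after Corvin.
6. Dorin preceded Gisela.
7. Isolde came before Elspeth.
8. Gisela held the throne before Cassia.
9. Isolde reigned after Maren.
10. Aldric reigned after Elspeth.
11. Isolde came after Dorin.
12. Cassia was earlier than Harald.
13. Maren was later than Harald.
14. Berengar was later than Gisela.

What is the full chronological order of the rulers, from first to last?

Dorin, Gisela, Berengar, Fendrel, Corvin, Cassia, Harald, Maren, Isolde, Elspeth, Aldric

The constraints fix every adjacent pair, so only one ordering works:
Dorin → Gisela → Berengar → Fendrel → Corvin → Cassia → Harald → Maren → Isolde → Elspeth → Aldric.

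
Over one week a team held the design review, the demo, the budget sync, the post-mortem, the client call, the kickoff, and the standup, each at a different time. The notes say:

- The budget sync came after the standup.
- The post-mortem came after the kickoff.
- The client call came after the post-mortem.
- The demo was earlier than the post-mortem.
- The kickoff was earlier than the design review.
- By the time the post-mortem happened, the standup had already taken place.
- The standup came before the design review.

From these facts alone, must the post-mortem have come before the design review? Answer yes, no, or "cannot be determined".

cannot be determined

No chain of stated constraints runs from the post-mortem to the design review, and none runs from the design review to the post-mortem either.
So the relative order of the post-mortem and the design review is not fixed by the given facts.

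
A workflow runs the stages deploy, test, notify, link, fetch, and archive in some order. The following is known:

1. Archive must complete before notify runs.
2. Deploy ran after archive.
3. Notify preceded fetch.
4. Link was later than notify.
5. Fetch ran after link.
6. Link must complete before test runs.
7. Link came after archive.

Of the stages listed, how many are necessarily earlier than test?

3

Directly stated before test: link.
Archive reaches test via archive → link → test.
Notify reaches test via notify → link → test.
That's archive, link, and notify — 3 in all.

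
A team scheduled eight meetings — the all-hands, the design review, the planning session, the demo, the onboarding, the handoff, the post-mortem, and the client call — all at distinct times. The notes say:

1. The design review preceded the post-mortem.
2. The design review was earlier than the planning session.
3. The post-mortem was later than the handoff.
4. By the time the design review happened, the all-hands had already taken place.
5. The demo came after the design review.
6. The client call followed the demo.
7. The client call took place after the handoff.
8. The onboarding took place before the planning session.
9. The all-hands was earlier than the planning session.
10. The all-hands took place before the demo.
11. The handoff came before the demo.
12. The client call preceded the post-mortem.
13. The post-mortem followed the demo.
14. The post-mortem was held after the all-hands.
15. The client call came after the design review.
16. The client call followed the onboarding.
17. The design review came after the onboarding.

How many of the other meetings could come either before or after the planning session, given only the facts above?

Forced before the planning session: the all-hands, the design review, and the onboarding.
That leaves the client call, the demo, the handoff, and the post-mortem with no forced order relative to the planning session — 4.

4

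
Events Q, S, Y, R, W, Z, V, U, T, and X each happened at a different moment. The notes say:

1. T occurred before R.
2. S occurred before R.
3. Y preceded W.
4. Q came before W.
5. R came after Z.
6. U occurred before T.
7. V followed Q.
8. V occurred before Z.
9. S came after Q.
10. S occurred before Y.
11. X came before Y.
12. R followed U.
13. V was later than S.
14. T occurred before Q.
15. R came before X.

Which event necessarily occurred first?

U

U has a chain of constraints placing it before every other event, so U must be first.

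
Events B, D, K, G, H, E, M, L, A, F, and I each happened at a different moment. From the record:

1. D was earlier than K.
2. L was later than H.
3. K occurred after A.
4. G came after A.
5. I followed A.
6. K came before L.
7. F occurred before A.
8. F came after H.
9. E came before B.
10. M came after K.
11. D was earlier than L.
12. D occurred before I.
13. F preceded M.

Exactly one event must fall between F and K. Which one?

A

Tracing the constraints gives F → A → K, so A sits after F and before K.
No other event is forced both after F and before K.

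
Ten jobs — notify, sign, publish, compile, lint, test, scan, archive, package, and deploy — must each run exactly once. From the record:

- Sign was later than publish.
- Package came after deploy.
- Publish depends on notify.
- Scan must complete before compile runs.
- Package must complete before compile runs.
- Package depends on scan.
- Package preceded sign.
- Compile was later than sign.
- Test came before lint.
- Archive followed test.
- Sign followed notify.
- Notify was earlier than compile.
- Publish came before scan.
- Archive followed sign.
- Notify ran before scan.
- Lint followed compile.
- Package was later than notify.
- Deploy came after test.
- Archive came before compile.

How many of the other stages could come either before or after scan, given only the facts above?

2

Forced before scan: notify and publish; forced after scan: archive, compile, lint, package, and sign.
That leaves deploy and test with no forced order relative to scan — 2.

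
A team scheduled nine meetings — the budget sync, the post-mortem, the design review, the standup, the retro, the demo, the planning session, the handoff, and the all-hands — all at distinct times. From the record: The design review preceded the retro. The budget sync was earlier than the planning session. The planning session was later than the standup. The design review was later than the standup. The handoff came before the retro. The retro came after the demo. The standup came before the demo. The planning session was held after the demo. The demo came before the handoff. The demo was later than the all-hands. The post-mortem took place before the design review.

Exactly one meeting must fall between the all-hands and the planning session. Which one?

Tracing the constraints gives the all-hands → the demo → the planning session, so the demo sits after the all-hands and before the planning session.
No other meeting is forced both after the all-hands and before the planning session.

the demo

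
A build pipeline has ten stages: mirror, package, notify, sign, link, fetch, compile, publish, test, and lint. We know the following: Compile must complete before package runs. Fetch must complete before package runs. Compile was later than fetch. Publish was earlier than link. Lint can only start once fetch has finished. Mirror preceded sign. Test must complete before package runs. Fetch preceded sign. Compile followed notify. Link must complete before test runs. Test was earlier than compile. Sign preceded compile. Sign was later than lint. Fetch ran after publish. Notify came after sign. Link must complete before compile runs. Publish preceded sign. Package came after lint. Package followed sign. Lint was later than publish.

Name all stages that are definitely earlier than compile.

Directly stated before compile: fetch, link, notify, sign, and test.
Lint reaches compile via lint → sign → compile.
Mirror reaches compile via mirror → sign → compile.
Publish reaches compile via publish → sign → compile.

fetch, link, lint, mirror, notify, publish, sign, test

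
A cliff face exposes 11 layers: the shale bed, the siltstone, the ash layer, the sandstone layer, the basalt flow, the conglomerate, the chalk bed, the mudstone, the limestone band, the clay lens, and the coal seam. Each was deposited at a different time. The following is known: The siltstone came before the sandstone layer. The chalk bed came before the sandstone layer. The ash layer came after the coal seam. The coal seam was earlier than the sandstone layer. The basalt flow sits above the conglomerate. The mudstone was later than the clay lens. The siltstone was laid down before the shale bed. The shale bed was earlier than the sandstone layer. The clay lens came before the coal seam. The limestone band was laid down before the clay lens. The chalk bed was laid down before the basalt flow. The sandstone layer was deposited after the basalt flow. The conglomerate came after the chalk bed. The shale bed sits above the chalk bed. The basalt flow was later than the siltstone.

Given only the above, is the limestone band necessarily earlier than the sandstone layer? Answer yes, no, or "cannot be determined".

yes

Chain the constraints: the limestone band → the clay lens → the coal seam → the sandstone layer. Each link is directly stated, so the limestone band comes before the sandstone layer.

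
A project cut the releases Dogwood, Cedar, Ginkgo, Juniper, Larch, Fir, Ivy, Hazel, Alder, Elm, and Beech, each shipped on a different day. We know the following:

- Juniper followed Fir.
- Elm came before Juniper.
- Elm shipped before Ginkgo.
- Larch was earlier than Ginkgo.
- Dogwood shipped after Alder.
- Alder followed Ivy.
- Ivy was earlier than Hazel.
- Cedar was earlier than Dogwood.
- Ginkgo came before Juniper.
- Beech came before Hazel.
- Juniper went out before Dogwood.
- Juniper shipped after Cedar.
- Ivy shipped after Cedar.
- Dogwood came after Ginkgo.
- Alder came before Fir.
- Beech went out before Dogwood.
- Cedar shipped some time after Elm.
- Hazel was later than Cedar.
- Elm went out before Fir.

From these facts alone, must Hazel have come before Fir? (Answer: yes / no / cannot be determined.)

cannot be determined

No chain of stated constraints runs from Hazel to Fir, and none runs from Fir to Hazel either.
So the relative order of Hazel and Fir is not fixed by the given facts.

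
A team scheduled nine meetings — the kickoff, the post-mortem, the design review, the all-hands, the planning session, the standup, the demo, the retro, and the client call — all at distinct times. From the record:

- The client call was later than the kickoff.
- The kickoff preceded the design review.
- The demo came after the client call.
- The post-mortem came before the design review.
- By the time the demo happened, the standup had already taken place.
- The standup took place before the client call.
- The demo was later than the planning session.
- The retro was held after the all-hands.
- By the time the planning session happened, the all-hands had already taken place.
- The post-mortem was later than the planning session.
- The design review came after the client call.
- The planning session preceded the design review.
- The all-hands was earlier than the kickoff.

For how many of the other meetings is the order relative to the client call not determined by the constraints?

Forced before the client call: the all-hands, the kickoff, and the standup; forced after the client call: the demo and the design review.
That leaves the planning session, the post-mortem, and the retro with no forced order relative to the client call — 3.

3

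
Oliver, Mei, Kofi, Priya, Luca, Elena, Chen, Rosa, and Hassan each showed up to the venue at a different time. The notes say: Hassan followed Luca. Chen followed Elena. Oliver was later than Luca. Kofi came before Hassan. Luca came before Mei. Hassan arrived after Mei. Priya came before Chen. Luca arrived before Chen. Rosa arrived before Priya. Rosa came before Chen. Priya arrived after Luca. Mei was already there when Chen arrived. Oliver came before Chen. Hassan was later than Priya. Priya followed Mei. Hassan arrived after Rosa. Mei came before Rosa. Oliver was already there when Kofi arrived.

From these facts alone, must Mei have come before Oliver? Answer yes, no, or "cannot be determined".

No chain of stated constraints runs from Mei to Oliver, and none runs from Oliver to Mei either.
So the relative order of Mei and Oliver is not fixed by the given facts.

cannot be determined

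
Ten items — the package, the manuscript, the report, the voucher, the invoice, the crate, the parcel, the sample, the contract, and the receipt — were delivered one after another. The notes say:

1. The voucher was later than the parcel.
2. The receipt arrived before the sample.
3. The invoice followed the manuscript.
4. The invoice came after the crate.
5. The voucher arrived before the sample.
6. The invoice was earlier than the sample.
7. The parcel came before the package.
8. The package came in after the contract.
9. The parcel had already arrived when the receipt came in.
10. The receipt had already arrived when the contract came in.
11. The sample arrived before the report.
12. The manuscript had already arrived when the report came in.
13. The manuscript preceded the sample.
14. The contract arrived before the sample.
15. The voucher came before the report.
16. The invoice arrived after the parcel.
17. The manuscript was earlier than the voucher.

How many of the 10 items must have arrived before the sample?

7

Directly stated before the sample: the contract, the invoice, the manuscript, the receipt, and the voucher.
The crate reaches the sample via the crate → the invoice → the sample.
The parcel reaches the sample via the parcel → the receipt → the sample.
That's the contract, the crate, the invoice, the manuscript, the parcel, the receipt, and the voucher — 7 in all.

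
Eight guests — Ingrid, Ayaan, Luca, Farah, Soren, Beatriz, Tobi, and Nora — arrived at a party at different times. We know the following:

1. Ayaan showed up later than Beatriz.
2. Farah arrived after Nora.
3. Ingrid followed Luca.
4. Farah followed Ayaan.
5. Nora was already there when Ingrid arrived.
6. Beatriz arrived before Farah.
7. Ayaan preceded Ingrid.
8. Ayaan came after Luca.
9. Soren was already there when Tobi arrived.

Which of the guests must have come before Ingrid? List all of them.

Ayaan, Beatriz, Luca, Nora

Directly stated before Ingrid: Ayaan, Luca, and Nora.
Beatriz reaches Ingrid via Beatriz → Ayaan → Ingrid.
No chain forces Farah (or any of the others) ahead of Ingrid.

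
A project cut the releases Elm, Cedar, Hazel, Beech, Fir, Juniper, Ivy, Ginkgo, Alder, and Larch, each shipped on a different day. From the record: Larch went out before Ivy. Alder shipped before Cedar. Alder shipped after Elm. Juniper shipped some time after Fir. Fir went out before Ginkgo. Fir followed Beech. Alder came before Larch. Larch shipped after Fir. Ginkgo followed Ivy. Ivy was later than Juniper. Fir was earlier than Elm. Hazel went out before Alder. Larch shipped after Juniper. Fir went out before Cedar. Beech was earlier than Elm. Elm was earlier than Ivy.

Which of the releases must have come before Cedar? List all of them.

Alder, Beech, Elm, Fir, Hazel

Directly stated before Cedar: Alder and Fir.
Beech reaches Cedar via Beech → Fir → Cedar.
Elm reaches Cedar via Elm → Alder → Cedar.
Hazel reaches Cedar via Hazel → Alder → Cedar.
No chain forces Larch (or any of the others) ahead of Cedar.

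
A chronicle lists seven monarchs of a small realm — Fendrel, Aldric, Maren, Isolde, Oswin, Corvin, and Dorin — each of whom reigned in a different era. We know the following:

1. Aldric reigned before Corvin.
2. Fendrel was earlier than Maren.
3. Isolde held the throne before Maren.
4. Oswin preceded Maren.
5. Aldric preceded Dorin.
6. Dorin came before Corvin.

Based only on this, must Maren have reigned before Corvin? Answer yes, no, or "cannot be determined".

No chain of stated constraints runs from Maren to Corvin, and none runs from Corvin to Maren either.
So the relative order of Maren and Corvin is not fixed by the given facts.

cannot be determined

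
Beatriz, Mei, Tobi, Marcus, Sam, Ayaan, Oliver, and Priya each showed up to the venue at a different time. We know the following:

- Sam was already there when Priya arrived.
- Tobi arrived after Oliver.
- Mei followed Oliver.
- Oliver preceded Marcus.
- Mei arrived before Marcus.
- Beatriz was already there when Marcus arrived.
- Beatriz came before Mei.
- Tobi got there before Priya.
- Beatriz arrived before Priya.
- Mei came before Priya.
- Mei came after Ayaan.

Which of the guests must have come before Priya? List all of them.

Ayaan, Beatriz, Mei, Oliver, Sam, Tobi

Directly stated before Priya: Beatriz, Mei, Sam, and Tobi.
Ayaan reaches Priya via Ayaan → Mei → Priya.
Oliver reaches Priya via Oliver → Mei → Priya.
No chain forces Marcus ahead of Priya.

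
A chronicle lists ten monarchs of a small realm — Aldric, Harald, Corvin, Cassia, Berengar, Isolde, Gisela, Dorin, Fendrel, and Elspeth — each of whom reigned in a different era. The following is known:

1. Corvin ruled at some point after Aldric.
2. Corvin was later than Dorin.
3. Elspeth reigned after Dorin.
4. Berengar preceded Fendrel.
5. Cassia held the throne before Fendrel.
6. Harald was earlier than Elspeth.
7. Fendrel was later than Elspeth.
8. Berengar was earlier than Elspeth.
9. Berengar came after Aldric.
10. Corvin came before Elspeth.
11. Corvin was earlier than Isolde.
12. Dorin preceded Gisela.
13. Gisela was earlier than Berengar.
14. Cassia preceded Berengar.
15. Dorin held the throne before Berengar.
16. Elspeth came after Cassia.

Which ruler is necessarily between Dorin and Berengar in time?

Gisela

Tracing the constraints gives Dorin → Gisela → Berengar, so Gisela sits after Dorin and before Berengar.
No other ruler is forced both after Dorin and before Berengar.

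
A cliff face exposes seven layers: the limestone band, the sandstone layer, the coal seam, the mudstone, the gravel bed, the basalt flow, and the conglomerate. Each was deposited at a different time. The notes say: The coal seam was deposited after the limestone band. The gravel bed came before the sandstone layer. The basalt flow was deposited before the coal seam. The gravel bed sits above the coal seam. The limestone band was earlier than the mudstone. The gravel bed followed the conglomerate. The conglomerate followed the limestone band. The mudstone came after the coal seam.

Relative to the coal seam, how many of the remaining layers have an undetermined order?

1

Forced before the coal seam: the basalt flow and the limestone band; forced after the coal seam: the gravel bed, the mudstone, and the sandstone layer.
That leaves the conglomerate with no forced order relative to the coal seam — 1.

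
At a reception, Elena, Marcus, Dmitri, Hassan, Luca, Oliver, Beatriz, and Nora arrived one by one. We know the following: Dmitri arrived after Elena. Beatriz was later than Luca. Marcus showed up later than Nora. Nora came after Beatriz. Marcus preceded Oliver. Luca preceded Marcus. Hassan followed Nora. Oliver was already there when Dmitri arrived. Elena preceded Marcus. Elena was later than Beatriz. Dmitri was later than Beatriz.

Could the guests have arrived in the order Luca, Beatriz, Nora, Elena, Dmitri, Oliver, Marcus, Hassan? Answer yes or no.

The constraints require Oliver before Dmitri, but in the proposed sequence Dmitri appears ahead of Oliver. That one violation is enough.

no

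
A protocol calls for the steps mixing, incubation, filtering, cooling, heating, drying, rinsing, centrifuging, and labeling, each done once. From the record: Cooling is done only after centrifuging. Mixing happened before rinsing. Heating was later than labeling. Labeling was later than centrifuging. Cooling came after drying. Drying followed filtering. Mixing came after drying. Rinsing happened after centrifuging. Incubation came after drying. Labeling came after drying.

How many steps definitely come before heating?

4

Directly stated before heating: labeling.
Centrifuging reaches heating via centrifuging → labeling → heating.
Drying reaches heating via drying → labeling → heating.
Filtering reaches heating via filtering → drying → labeling → heating.
No chain forces incubation (or any of the others) ahead of heating.
That's centrifuging, drying, filtering, and labeling — 4 in all.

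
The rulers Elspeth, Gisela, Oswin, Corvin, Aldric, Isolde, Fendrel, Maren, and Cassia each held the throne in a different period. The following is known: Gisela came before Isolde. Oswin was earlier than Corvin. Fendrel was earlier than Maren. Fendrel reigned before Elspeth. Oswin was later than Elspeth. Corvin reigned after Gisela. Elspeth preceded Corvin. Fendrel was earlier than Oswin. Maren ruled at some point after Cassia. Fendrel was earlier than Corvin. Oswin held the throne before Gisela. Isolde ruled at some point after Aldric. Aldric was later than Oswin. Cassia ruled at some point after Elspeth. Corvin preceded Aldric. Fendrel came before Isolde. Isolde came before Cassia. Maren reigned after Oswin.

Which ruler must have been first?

Fendrel

Fendrel has a chain of constraints placing them before every other ruler, so Fendrel must be first.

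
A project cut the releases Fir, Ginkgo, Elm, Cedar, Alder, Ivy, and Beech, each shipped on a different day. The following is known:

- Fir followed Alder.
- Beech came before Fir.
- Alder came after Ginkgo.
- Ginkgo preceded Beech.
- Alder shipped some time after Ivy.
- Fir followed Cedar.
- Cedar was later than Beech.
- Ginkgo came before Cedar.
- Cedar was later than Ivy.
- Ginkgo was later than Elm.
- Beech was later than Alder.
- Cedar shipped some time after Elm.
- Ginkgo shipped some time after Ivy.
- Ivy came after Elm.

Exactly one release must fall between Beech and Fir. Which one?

Cedar

Tracing the constraints gives Beech → Cedar → Fir, so Cedar sits after Beech and before Fir.
No other release is forced both after Beech and before Fir.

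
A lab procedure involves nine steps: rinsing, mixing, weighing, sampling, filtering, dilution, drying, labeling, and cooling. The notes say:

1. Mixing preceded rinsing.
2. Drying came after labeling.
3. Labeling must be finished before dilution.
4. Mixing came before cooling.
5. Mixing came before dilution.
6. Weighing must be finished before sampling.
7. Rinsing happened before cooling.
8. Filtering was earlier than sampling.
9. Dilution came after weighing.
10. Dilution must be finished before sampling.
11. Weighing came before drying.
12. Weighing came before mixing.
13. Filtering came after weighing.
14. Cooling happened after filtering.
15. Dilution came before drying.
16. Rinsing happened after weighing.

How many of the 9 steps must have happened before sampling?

Directly stated before sampling: dilution, filtering, and weighing.
Labeling reaches sampling via labeling → dilution → sampling.
Mixing reaches sampling via mixing → dilution → sampling.
No chain forces cooling (or any of the others) ahead of sampling.
That's dilution, filtering, labeling, mixing, and weighing — 5 in all.

5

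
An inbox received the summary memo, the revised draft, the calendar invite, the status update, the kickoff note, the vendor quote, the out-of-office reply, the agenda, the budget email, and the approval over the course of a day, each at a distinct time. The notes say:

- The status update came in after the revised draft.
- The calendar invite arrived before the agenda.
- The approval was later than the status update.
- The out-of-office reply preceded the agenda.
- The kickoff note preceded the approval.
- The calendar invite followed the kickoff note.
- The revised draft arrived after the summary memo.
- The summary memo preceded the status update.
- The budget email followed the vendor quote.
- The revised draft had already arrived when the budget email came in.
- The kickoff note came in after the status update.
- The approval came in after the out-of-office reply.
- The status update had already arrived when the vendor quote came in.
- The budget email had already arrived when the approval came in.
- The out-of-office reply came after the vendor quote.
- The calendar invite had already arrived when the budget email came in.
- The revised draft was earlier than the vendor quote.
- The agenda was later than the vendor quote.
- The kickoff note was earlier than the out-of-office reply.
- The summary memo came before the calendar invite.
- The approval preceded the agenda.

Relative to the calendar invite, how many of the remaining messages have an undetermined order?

Forced before the calendar invite: the kickoff note, the revised draft, the status update, and the summary memo; forced after the calendar invite: the agenda, the approval, and the budget email.
That leaves the out-of-office reply and the vendor quote with no forced order relative to the calendar invite — 2.

2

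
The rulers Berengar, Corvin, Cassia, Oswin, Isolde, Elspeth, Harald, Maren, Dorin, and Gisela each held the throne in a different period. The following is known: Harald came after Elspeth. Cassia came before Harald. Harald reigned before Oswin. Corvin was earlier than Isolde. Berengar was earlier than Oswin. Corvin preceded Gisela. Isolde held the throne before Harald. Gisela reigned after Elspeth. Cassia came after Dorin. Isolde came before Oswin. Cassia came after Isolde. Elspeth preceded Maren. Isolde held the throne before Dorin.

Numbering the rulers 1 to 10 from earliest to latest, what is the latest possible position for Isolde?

6

Isolde must come before Cassia, Dorin, Harald, and Oswin — 4 rulers forced after them.
Everything else can be placed before Isolde in some valid order, so Isolde can sit as late as position 10 − 4 = 6.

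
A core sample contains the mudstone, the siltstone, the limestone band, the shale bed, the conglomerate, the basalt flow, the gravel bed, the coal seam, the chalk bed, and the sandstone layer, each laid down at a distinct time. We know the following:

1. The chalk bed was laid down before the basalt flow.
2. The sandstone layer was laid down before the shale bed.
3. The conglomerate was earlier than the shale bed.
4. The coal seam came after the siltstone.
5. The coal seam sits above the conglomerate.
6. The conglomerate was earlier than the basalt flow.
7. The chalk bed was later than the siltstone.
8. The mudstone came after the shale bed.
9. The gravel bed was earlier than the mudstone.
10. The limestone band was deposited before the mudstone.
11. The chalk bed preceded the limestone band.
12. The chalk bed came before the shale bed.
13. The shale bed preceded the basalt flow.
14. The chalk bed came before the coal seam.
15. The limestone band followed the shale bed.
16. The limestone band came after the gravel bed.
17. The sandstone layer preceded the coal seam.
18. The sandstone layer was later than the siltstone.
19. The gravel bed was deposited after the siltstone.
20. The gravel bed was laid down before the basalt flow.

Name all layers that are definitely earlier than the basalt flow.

Directly stated before the basalt flow: the chalk bed, the conglomerate, the gravel bed, and the shale bed.
The sandstone layer reaches the basalt flow via the sandstone layer → the shale bed → the basalt flow.
The siltstone reaches the basalt flow via the siltstone → the gravel bed → the basalt flow.

the chalk bed, the conglomerate, the gravel bed, the sandstone layer, the shale bed, the siltstone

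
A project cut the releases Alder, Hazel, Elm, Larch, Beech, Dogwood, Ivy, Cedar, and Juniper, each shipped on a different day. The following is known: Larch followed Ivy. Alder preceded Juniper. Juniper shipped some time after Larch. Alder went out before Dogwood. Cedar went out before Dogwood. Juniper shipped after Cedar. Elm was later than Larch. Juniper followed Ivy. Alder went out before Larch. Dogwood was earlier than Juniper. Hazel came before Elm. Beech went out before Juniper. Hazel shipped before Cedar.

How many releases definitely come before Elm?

4

Directly stated before Elm: Hazel and Larch.
Alder reaches Elm via Alder → Larch → Elm.
Ivy reaches Elm via Ivy → Larch → Elm.
No chain forces Beech (or any of the others) ahead of Elm.
That's Alder, Hazel, Ivy, and Larch — 4 in all.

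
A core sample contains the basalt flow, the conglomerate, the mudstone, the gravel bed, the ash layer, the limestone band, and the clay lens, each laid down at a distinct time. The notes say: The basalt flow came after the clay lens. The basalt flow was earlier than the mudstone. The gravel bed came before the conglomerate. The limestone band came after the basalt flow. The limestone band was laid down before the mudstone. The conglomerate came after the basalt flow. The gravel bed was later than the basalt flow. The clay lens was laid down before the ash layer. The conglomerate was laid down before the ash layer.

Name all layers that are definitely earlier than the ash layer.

Directly stated before the ash layer: the clay lens and the conglomerate.
The basalt flow reaches the ash layer via the basalt flow → the conglomerate → the ash layer.
The gravel bed reaches the ash layer via the gravel bed → the conglomerate → the ash layer.
No chain forces the limestone band (or any of the others) ahead of the ash layer.

the basalt flow, the clay lens, the conglomerate, the gravel bed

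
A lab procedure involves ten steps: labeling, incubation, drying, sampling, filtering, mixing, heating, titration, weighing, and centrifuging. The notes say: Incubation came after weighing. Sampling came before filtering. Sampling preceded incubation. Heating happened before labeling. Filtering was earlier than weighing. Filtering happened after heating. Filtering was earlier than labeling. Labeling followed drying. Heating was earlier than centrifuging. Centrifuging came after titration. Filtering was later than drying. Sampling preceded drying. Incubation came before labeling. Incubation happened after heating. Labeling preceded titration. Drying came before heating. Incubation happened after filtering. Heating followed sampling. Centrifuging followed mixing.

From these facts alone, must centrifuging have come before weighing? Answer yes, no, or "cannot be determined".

Tracing the constraints gives weighing → incubation → labeling → titration → centrifuging, so weighing must come before centrifuging.
That means centrifuging cannot be before weighing.

no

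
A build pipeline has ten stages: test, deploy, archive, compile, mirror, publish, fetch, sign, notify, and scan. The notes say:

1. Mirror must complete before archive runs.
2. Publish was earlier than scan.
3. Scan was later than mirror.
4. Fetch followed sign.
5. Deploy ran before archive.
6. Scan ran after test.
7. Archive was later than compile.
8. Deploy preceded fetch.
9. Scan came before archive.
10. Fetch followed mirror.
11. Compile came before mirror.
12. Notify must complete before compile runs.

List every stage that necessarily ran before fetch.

Directly stated before fetch: deploy, mirror, and sign.
Compile reaches fetch via compile → mirror → fetch.
Notify reaches fetch via notify → compile → mirror → fetch.
No chain forces archive (or any of the others) ahead of fetch.

compile, deploy, mirror, notify, sign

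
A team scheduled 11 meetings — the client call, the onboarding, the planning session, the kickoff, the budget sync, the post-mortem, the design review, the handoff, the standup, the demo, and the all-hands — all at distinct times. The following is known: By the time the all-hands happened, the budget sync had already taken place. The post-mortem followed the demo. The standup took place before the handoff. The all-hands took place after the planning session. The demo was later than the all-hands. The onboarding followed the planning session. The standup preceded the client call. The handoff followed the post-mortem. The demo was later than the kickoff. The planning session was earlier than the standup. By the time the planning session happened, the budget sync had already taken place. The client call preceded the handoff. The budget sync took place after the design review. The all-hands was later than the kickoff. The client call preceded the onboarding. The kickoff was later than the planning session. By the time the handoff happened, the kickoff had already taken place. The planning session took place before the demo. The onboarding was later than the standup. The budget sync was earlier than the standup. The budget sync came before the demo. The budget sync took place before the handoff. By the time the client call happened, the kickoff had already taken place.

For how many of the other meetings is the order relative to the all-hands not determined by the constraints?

Forced before the all-hands: the budget sync, the design review, the kickoff, and the planning session; forced after the all-hands: the demo, the handoff, and the post-mortem.
That leaves the client call, the onboarding, and the standup with no forced order relative to the all-hands — 3.

3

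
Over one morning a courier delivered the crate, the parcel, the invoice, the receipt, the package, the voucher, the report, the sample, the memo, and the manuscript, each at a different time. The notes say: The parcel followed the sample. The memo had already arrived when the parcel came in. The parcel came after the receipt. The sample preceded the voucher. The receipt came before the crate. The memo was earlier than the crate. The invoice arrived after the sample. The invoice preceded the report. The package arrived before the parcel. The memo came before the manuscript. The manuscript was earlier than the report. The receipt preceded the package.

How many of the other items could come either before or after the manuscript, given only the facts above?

7

Forced before the manuscript: the memo; forced after the manuscript: the report.
That leaves the crate, the invoice, the package, the parcel, the receipt, the sample, and the voucher with no forced order relative to the manuscript — 7.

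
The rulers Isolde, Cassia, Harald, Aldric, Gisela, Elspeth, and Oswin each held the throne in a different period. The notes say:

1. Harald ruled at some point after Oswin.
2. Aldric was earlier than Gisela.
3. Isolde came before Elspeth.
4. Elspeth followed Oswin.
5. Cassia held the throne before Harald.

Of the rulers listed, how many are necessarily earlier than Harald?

Directly stated before Harald: Cassia and Oswin.
No chain forces Isolde (or any of the others) ahead of Harald.
That's Cassia and Oswin — 2 in all.

2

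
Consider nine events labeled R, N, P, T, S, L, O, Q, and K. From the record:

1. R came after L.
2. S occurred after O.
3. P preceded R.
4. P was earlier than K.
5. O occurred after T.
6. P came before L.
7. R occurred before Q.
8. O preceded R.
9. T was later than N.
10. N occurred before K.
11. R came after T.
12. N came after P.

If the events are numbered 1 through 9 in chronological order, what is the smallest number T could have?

3

N and P must both come before T — 2 forced predecessors.
Nothing else is forced ahead of T, so its earliest slot is position 2 + 1 = 3.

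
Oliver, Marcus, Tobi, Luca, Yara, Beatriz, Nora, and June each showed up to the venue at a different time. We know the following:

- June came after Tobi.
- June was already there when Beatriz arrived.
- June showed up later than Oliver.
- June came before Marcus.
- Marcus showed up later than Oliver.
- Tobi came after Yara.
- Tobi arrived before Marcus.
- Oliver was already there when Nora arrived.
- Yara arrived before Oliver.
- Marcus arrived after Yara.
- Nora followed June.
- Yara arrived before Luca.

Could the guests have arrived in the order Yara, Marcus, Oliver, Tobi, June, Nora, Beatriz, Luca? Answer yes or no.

The constraints require June before Marcus, but in the proposed sequence Marcus appears ahead of June. That one violation is enough.

no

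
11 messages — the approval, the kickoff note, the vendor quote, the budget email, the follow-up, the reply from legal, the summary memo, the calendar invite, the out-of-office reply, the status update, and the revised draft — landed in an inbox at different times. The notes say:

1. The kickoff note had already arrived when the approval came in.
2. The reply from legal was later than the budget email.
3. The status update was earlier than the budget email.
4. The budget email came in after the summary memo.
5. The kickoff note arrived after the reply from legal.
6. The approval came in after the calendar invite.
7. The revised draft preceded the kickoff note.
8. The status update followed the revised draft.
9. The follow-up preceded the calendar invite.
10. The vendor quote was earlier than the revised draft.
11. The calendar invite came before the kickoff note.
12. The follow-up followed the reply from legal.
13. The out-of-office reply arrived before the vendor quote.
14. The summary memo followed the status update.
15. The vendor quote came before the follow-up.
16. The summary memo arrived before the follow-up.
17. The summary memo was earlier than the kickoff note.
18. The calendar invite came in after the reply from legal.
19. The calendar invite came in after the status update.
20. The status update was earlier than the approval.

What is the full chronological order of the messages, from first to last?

The constraints fix every adjacent pair, so only one ordering works:
the out-of-office reply → the vendor quote → the revised draft → the status update → the summary memo → the budget email → the reply from legal → the follow-up → the calendar invite → the kickoff note → the approval.

the out-of-office reply, the vendor quote, the revised draft, the status update, the summary memo, the budget email, the reply from legal, the follow-up, the calendar invite, the kickoff note, the approval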